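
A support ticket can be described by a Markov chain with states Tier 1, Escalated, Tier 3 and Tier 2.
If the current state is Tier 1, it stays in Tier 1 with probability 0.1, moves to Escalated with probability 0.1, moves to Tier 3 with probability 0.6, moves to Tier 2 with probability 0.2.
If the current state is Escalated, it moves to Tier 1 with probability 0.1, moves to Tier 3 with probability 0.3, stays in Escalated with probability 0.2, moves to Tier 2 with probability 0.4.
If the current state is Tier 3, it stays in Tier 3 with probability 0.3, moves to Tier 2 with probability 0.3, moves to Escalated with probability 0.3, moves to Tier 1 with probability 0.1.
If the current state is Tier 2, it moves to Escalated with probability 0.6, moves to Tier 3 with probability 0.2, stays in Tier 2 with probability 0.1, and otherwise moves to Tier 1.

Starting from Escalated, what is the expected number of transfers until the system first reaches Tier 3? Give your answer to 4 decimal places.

Let t(s) be the expected number of transfers to first reach Tier 3 from state s, with t(Tier 3) = 0. Conditioning on the first transfer:
t(Tier 1) = 1 + 0.1·t(Tier 1) + 0.1·t(Escalated) + 0.2·t(Tier 2)
t(Escalated) = 1 + 0.1·t(Tier 1) + 0.2·t(Escalated) + 0.4·t(Tier 2)
t(Tier 2) = 1 + 0.1·t(Tier 1) + 0.6·t(Escalated) + 0.1·t(Tier 2)
Solving: t(Tier 1) = 2.2762, t(Escalated) = 3.3248, t(Tier 2) = 3.5806.
Expected transfers from Escalated to Tier 3: 3.3248.

3.3248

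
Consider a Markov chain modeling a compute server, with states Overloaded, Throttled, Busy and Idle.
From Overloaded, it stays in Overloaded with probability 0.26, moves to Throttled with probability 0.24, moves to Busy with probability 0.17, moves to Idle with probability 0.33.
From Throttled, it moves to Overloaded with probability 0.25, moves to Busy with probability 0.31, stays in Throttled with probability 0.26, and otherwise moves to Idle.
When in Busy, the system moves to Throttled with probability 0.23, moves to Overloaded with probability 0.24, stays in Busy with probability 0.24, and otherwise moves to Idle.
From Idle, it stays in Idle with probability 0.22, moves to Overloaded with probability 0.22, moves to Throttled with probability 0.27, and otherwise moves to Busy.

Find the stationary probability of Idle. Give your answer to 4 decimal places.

0.2544

Let the stationary distribution be π with π = πP and π_1 + π_2 + π_3 + π_4 = 1.
π_1 = 0.26·π_1 + 0.25·π_2 + 0.24·π_3 + 0.22·π_4
π_2 = 0.24·π_1 + 0.26·π_2 + 0.23·π_3 + 0.27·π_4
π_3 = 0.17·π_1 + 0.31·π_2 + 0.24·π_3 + 0.29·π_4
Solving with the normalization constraint gives π = (0.2423, 0.2501, 0.2533, 0.2544).
So the stationary probability of Idle is 0.2544.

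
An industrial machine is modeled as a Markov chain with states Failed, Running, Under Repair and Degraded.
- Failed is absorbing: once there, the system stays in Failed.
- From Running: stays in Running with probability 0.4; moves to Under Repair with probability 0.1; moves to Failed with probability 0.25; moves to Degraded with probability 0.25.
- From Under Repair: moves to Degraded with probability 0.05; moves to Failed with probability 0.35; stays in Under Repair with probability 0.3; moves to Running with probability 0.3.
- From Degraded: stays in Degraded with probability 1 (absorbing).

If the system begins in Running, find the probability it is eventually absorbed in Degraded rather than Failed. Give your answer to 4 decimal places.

0.4615

Let h(s) be the probability of absorption at Degraded starting from transient state s. Then h(Degraded) = 1 and h(Failed) = 0. By first-step analysis:
h(Running) = 0.25·0 + 0.4·h(Running) + 0.1·h(Under Repair) + 0.25·1
h(Under Repair) = 0.35·0 + 0.3·h(Running) + 0.3·h(Under Repair) + 0.05·1
Solving: h(Running) = 0.4615, h(Under Repair) = 0.2692.
Starting from Running, the probability is 0.4615.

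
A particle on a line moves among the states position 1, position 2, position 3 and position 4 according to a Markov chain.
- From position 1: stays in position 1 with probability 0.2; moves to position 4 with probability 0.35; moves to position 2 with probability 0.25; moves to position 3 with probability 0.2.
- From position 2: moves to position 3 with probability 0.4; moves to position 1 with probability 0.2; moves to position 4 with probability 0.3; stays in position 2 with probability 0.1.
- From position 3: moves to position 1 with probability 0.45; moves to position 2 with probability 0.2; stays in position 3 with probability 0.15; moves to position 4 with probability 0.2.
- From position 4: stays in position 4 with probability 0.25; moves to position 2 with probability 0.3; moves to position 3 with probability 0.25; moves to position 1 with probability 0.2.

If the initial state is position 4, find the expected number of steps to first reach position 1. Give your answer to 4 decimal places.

Let t(s) be the expected number of steps to first reach position 1 from state s, with t(position 1) = 0. Conditioning on the first step:
t(position 2) = 1 + 0.1·t(position 2) + 0.4·t(position 3) + 0.3·t(position 4)
t(position 3) = 1 + 0.2·t(position 2) + 0.15·t(position 3) + 0.2·t(position 4)
t(position 4) = 1 + 0.3·t(position 2) + 0.25·t(position 3) + 0.25·t(position 4)
Solving: t(position 2) = 3.6730, t(position 3) = 2.9299, t(position 4) = 3.7792.
Expected steps from position 4 to position 1: 3.7792.

3.7792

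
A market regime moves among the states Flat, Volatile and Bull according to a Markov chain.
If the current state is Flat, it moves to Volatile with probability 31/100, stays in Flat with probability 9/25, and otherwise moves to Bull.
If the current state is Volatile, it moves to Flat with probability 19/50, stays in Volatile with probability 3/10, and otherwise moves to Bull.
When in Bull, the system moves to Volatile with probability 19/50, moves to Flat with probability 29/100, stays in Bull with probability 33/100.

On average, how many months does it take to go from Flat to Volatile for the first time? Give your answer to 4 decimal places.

Let t(s) be the expected number of months to first reach Volatile from state s, with t(Volatile) = 0. Conditioning on the first month:
t(Flat) = 1 + 0.36·t(Flat) + 0.33·t(Bull)
t(Bull) = 1 + 0.29·t(Flat) + 0.33·t(Bull)
Solving: t(Flat) = 3.0021, t(Bull) = 2.7920.
Expected months from Flat to Volatile: 3.0021.

3.0021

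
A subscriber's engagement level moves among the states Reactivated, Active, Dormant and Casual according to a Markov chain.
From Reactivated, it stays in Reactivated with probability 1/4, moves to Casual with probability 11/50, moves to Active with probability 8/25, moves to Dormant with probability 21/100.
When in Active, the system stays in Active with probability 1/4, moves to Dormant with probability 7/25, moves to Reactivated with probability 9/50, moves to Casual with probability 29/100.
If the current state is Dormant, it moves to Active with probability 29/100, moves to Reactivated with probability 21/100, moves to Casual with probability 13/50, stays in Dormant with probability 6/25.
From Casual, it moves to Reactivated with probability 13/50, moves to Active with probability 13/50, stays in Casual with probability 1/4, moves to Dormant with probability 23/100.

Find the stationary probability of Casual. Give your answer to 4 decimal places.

Let the stationary distribution be π with π = πP and π_1 + π_2 + π_3 + π_4 = 1.
π_1 = 0.25·π_1 + 0.18·π_2 + 0.21·π_3 + 0.26·π_4
π_2 = 0.32·π_1 + 0.25·π_2 + 0.29·π_3 + 0.26·π_4
π_3 = 0.21·π_1 + 0.28·π_2 + 0.24·π_3 + 0.23·π_4
Solving with the normalization constraint gives π = (0.2234, 0.2779, 0.2418, 0.2568).
So the stationary probability of Casual is 0.2568.

0.2568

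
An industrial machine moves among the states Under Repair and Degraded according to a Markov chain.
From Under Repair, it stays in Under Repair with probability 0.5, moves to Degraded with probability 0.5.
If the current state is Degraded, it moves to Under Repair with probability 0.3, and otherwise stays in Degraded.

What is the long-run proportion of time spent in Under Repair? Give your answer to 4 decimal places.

Let the stationary distribution be π with π = πP and π_1 + π_2 = 1.
π_1 = 0.5·π_1 + 0.3·π_2
Solving with the normalization constraint gives π = (0.3750, 0.6250).
So the stationary probability of Under Repair is 0.3750.

0.3750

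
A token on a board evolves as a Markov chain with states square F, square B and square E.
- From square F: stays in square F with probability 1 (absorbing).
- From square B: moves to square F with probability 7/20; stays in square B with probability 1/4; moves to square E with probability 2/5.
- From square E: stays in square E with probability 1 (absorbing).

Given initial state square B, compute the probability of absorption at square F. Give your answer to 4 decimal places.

0.4667

Let h(s) be the probability of absorption at square F starting from transient state s. Then h(square F) = 1 and h(square E) = 0. By first-step analysis:
h(square B) = 0.35·1 + 0.25·h(square B) + 0.4·0
Solving: h(square B) = 0.4667.
Starting from square B, the probability is 0.4667.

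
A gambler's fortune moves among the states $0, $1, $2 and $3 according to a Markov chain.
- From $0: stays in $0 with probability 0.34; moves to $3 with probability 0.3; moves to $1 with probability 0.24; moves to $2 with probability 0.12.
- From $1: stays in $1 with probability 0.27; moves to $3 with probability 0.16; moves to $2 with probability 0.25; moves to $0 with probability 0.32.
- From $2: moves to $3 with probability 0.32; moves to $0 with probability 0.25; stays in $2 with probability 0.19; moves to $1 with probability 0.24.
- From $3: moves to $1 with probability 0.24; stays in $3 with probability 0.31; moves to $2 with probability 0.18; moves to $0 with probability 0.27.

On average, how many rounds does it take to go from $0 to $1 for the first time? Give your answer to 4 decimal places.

4.1667

Let t(s) be the expected number of rounds to first reach $1 from state s, with t($1) = 0. Conditioning on the first round:
t($0) = 1 + 0.34·t($0) + 0.12·t($2) + 0.3·t($3)
t($2) = 1 + 0.25·t($0) + 0.19·t($2) + 0.32·t($3)
t($3) = 1 + 0.27·t($0) + 0.18·t($2) + 0.31·t($3)
Solving: t($0) = 4.1667, t($2) = 4.1667, t($3) = 4.1667.
Expected rounds from $0 to $1: 4.1667.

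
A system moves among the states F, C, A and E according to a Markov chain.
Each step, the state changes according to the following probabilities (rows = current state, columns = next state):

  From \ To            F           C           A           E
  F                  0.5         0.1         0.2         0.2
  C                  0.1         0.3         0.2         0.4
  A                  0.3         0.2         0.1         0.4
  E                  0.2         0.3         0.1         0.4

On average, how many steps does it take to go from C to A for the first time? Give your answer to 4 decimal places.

6.0784

Let t(s) be the expected number of steps to first reach A from state s, with t(A) = 0. Conditioning on the first step:
t(F) = 1 + 0.5·t(F) + 0.1·t(C) + 0.2·t(E)
t(C) = 1 + 0.1·t(F) + 0.3·t(C) + 0.4·t(E)
t(E) = 1 + 0.2·t(F) + 0.3·t(C) + 0.4·t(E)
Solving: t(F) = 5.8824, t(C) = 6.0784, t(E) = 6.6667.
Expected steps from C to A: 6.0784.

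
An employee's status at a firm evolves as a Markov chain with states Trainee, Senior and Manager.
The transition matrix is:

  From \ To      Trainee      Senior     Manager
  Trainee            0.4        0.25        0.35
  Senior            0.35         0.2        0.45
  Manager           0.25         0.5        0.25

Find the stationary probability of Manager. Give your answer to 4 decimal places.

Let the stationary distribution be π with π = πP and π_1 + π_2 + π_3 = 1.
π_1 = 0.4·π_1 + 0.35·π_2 + 0.25·π_3
π_2 = 0.25·π_1 + 0.2·π_2 + 0.5·π_3
Solving with the normalization constraint gives π = (0.3319, 0.3208, 0.3473).
So the stationary probability of Manager is 0.3473.

0.3473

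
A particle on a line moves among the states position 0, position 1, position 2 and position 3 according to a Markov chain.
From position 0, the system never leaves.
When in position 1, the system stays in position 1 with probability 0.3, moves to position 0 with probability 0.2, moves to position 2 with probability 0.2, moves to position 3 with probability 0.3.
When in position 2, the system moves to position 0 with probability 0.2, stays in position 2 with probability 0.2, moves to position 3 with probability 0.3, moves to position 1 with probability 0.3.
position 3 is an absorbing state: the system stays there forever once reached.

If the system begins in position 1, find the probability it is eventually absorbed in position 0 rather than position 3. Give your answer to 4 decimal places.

0.4000

Let h(s) be the probability of absorption at position 0 starting from transient state s. Then h(position 0) = 1 and h(position 3) = 0. By first-step analysis:
h(position 1) = 0.2·1 + 0.3·h(position 1) + 0.2·h(position 2) + 0.3·0
h(position 2) = 0.2·1 + 0.3·h(position 1) + 0.2·h(position 2) + 0.3·0
Solving: h(position 1) = 0.4000, h(position 2) = 0.4000.
Starting from position 1, the probability is 0.4000.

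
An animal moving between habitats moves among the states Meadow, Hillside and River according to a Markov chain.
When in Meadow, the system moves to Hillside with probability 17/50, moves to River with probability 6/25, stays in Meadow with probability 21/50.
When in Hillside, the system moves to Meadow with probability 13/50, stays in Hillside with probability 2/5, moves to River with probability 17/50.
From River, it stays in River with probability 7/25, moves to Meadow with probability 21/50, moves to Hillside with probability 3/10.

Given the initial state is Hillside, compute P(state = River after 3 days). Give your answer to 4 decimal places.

0.2868

Propagate the distribution vector 3 days from Hillside.
After 0 days: (0.0000, 1.0000, 0.0000)
After 1 day: (0.2600, 0.4000, 0.3400)
After 2 days: (0.3560, 0.3504, 0.2936)
After 3 days: (0.3639, 0.3493, 0.2868)
P(in River after 3 days) = 0.2868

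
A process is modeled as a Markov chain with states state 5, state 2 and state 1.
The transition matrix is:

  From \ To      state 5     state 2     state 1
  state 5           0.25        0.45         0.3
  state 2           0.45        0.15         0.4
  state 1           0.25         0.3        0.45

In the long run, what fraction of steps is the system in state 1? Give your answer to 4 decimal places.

Let the stationary distribution be π with π = πP and π_1 + π_2 + π_3 = 1.
π_1 = 0.25·π_1 + 0.45·π_2 + 0.25·π_3
π_2 = 0.45·π_1 + 0.15·π_2 + 0.3·π_3
Solving with the normalization constraint gives π = (0.3103, 0.3013, 0.3884).
So the stationary probability of state 1 is 0.3884.

0.3884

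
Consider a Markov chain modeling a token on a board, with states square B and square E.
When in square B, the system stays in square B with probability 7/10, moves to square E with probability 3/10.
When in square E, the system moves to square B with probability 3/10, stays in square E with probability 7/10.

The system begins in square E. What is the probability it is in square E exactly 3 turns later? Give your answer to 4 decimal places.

Propagate the distribution vector 3 turns from square E.
After 0 turns: (0.0000, 1.0000)
After 1 turn: (0.3000, 0.7000)
After 2 turns: (0.4200, 0.5800)
After 3 turns: (0.4680, 0.5320)
P(in square E after 3 turns) = 0.5320

0.5320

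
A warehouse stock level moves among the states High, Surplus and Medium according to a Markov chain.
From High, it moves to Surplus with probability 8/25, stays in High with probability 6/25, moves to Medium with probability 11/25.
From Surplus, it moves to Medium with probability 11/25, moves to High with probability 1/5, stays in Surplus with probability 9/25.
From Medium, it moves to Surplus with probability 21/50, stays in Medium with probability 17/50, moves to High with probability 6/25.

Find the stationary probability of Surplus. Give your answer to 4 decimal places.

Let the stationary distribution be π with π = πP and π_1 + π_2 + π_3 = 1.
π_1 = 0.24·π_1 + 0.2·π_2 + 0.24·π_3
π_2 = 0.32·π_1 + 0.36·π_2 + 0.42·π_3
Solving with the normalization constraint gives π = (0.2250, 0.3750, 0.4000).
So the stationary probability of Surplus is 0.3750.

0.3750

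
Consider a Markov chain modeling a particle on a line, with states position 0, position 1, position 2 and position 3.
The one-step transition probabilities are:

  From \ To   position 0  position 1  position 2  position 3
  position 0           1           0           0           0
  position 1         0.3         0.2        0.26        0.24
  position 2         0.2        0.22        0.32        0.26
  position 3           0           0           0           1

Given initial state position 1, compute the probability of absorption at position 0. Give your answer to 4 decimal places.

Let h(s) be the probability of absorption at position 0 starting from transient state s. Then h(position 0) = 1 and h(position 3) = 0. By first-step analysis:
h(position 1) = 0.3·1 + 0.2·h(position 1) + 0.26·h(position 2) + 0.24·0
h(position 2) = 0.2·1 + 0.22·h(position 1) + 0.32·h(position 2) + 0.26·0
Solving: h(position 1) = 0.5259, h(position 2) = 0.4643.
Starting from position 1, the probability is 0.5259.

0.5259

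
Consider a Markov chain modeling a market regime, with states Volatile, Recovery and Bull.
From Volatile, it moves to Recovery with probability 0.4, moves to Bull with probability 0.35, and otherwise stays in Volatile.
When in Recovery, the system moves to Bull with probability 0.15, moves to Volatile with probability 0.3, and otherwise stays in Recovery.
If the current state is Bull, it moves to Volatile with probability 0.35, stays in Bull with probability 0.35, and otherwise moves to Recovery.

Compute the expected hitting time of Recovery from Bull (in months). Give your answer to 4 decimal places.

Let t(s) be the expected number of months to first reach Recovery from state s, with t(Recovery) = 0. Conditioning on the first month:
t(Volatile) = 1 + 0.25·t(Volatile) + 0.35·t(Bull)
t(Bull) = 1 + 0.35·t(Volatile) + 0.35·t(Bull)
Solving: t(Volatile) = 2.7397, t(Bull) = 3.0137.
Expected months from Bull to Recovery: 3.0137.

3.0137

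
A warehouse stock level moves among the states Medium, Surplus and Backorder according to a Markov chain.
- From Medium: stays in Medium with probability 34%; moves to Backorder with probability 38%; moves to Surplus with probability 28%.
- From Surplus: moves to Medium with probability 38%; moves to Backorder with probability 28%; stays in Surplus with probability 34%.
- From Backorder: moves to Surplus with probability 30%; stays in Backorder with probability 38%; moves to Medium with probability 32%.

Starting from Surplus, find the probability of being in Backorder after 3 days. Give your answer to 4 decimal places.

Propagate the distribution vector 3 days from Surplus.
After 0 days: (0.0000, 1.0000, 0.0000)
After 1 day: (0.3800, 0.3400, 0.2800)
After 2 days: (0.3480, 0.3060, 0.3460)
After 3 days: (0.3453, 0.3053, 0.3494)
P(in Backorder after 3 days) = 0.3494

0.3494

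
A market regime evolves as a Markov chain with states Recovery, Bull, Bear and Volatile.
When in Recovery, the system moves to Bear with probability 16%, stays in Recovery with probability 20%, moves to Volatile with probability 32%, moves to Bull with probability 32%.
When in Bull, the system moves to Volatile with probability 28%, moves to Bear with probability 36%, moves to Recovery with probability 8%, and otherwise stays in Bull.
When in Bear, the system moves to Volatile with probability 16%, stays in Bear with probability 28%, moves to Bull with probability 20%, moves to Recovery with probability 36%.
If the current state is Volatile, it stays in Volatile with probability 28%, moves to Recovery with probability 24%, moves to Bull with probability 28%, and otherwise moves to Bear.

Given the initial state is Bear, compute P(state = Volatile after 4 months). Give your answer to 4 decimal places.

Propagate the distribution vector 4 months from Bear.
After 0 months: (0.0000, 0.0000, 1.0000, 0.0000)
After 1 month: (0.3600, 0.2000, 0.2800, 0.1600)
After 2 months: (0.2272, 0.2720, 0.2400, 0.2608)
After 3 months: (0.2162, 0.2699, 0.2536, 0.2603)
After 4 months: (0.2186, 0.2684, 0.2548, 0.2582)
P(in Volatile after 4 months) = 0.2582

0.2582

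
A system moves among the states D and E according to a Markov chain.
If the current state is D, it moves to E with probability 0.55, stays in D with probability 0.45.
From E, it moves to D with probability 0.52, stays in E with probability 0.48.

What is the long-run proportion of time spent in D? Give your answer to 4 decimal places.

Let the stationary distribution be π with π = πP and π_1 + π_2 = 1.
π_1 = 0.45·π_1 + 0.52·π_2
Solving with the normalization constraint gives π = (0.4860, 0.5140).
So the stationary probability of D is 0.4860.

0.4860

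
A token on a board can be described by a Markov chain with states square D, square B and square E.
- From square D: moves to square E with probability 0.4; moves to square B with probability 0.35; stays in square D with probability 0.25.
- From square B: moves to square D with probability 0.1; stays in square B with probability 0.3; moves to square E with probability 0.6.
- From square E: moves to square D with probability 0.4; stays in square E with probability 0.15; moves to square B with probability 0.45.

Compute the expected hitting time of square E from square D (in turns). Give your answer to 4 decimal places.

2.1429

Let t(s) be the expected number of turns to first reach square E from state s, with t(square E) = 0. Conditioning on the first turn:
t(square D) = 1 + 0.25·t(square D) + 0.35·t(square B)
t(square B) = 1 + 0.1·t(square D) + 0.3·t(square B)
Solving: t(square D) = 2.1429, t(square B) = 1.7347.
Expected turns from square D to square E: 2.1429.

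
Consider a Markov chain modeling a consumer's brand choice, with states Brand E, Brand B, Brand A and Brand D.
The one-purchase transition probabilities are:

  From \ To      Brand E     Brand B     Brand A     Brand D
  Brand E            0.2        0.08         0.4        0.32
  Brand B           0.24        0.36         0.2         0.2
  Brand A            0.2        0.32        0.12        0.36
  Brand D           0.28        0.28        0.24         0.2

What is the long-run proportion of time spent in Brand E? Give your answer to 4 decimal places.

Let the stationary distribution be π with π = πP and π_1 + π_2 + π_3 + π_4 = 1.
π_1 = 0.2·π_1 + 0.24·π_2 + 0.2·π_3 + 0.28·π_4
π_2 = 0.08·π_1 + 0.36·π_2 + 0.32·π_3 + 0.28·π_4
π_3 = 0.4·π_1 + 0.2·π_2 + 0.12·π_3 + 0.24·π_4
Solving with the normalization constraint gives π = (0.2318, 0.2643, 0.2380, 0.2659).
So the stationary probability of Brand E is 0.2318.

0.2318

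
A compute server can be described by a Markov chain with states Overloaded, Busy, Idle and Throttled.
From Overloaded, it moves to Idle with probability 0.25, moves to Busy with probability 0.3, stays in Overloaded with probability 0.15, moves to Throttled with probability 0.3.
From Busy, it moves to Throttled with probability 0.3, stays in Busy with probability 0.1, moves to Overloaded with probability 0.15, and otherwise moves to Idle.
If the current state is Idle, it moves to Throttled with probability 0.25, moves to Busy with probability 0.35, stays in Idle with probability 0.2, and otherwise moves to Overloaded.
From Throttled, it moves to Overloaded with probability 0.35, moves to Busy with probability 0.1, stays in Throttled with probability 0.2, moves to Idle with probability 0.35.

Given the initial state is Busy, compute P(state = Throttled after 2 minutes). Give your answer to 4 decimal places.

Propagate the distribution vector 2 minutes from Busy.
After 0 minutes: (0.0000, 1.0000, 0.0000, 0.0000)
After 1 minute: (0.1500, 0.1000, 0.4500, 0.3000)
After 2 minutes: (0.2325, 0.2425, 0.2775, 0.2475)
P(in Throttled after 2 minutes) = 0.2475

0.2475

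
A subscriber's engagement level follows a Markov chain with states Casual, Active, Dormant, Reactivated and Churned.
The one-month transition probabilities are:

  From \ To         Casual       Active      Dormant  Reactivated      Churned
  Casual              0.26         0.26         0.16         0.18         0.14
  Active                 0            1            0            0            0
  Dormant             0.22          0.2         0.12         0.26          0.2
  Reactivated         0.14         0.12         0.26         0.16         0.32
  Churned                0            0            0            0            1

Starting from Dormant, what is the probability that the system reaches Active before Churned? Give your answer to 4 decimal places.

Let h(s) be the probability of absorption at Active starting from transient state s. Then h(Active) = 1 and h(Churned) = 0. By first-step analysis:
h(Casual) = 0.26·h(Casual) + 0.26·1 + 0.16·h(Dormant) + 0.18·h(Reactivated) + 0.14·0
h(Dormant) = 0.22·h(Casual) + 0.2·1 + 0.12·h(Dormant) + 0.26·h(Reactivated) + 0.2·0
h(Reactivated) = 0.14·h(Casual) + 0.12·1 + 0.26·h(Dormant) + 0.16·h(Reactivated) + 0.32·0
Solving: h(Casual) = 0.5473, h(Dormant) = 0.4769, h(Reactivated) = 0.3817.
Starting from Dormant, the probability is 0.4769.

0.4769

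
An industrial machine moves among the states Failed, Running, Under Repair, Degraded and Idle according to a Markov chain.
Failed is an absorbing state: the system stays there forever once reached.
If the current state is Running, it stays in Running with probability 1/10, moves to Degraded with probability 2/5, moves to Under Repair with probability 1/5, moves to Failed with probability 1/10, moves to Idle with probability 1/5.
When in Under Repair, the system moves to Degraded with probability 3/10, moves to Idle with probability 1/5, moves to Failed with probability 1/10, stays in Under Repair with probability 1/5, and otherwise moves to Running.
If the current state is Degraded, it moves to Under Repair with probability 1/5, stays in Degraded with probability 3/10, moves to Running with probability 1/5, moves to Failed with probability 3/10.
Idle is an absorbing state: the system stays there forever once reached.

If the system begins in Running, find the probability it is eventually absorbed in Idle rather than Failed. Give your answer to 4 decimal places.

0.4364

Let h(s) be the probability of absorption at Idle starting from transient state s. Then h(Idle) = 1 and h(Failed) = 0. By first-step analysis:
h(Running) = 0.1·0 + 0.1·h(Running) + 0.2·h(Under Repair) + 0.4·h(Degraded) + 0.2·1
h(Under Repair) = 0.1·0 + 0.2·h(Running) + 0.2·h(Under Repair) + 0.3·h(Degraded) + 0.2·1
h(Degraded) = 0.3·0 + 0.2·h(Running) + 0.2·h(Under Repair) + 0.3·h(Degraded)
Solving: h(Running) = 0.4364, h(Under Repair) = 0.4545, h(Degraded) = 0.2545.
Starting from Running, the probability is 0.4364.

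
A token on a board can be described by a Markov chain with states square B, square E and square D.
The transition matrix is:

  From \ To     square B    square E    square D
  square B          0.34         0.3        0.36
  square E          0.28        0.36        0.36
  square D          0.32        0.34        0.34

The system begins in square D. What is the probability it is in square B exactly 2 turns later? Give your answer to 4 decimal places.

Sum over the intermediate state after 1 turn:
P = P(square D→square B)·P(square B→square B) + P(square D→square E)·P(square E→square B) + P(square D→square D)·P(square D→square B)
  = 0.32×0.34 + 0.34×0.28 + 0.34×0.32
  = 0.1088 + 0.0952 + 0.1088 = 0.3128

0.3128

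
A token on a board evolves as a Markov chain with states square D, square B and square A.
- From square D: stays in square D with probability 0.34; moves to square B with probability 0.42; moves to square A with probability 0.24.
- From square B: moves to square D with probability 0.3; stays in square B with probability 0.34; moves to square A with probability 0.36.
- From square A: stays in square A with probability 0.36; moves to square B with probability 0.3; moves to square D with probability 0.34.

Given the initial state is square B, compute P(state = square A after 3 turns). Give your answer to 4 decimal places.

0.3208

Propagate the distribution vector 3 turns from square B.
After 0 turns: (0.0000, 1.0000, 0.0000)
After 1 turn: (0.3000, 0.3400, 0.3600)
After 2 turns: (0.3264, 0.3496, 0.3240)
After 3 turns: (0.3260, 0.3532, 0.3208)
P(in square A after 3 turns) = 0.3208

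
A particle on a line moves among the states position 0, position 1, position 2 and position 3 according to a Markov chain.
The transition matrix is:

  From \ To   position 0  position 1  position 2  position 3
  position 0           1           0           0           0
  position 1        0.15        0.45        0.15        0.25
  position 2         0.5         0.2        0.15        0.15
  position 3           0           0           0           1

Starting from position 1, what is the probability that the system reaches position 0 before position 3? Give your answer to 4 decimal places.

Let h(s) be the probability of absorption at position 0 starting from transient state s. Then h(position 0) = 1 and h(position 3) = 0. By first-step analysis:
h(position 1) = 0.15·1 + 0.45·h(position 1) + 0.15·h(position 2) + 0.25·0
h(position 2) = 0.5·1 + 0.2·h(position 1) + 0.15·h(position 2) + 0.15·0
Solving: h(position 1) = 0.4629, h(position 2) = 0.6971.
Starting from position 1, the probability is 0.4629.

0.4629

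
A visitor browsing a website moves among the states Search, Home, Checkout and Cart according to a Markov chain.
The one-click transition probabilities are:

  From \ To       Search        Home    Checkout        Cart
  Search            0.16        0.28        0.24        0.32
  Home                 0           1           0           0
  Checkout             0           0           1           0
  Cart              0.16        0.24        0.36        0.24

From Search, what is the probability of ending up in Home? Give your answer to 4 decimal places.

Let h(s) be the probability of absorption at Home starting from transient state s. Then h(Home) = 1 and h(Checkout) = 0. By first-step analysis:
h(Search) = 0.16·h(Search) + 0.28·1 + 0.24·0 + 0.32·h(Cart)
h(Cart) = 0.16·h(Search) + 0.24·1 + 0.36·0 + 0.24·h(Cart)
Solving: h(Search) = 0.4932, h(Cart) = 0.4196.
Starting from Search, the probability is 0.4932.

0.4932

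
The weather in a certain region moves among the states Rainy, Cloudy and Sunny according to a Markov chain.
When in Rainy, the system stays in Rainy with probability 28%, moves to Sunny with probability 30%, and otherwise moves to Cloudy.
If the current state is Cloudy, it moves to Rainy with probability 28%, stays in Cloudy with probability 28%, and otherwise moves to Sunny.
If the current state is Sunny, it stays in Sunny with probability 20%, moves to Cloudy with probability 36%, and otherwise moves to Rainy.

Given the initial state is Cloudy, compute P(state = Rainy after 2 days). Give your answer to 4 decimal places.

Sum over the intermediate state after 1 day:
P = P(Cloudy→Rainy)·P(Rainy→Rainy) + P(Cloudy→Cloudy)·P(Cloudy→Rainy) + P(Cloudy→Sunny)·P(Sunny→Rainy)
  = 0.28×0.28 + 0.28×0.28 + 0.44×0.44
  = 0.0784 + 0.0784 + 0.1936 = 0.3504

0.3504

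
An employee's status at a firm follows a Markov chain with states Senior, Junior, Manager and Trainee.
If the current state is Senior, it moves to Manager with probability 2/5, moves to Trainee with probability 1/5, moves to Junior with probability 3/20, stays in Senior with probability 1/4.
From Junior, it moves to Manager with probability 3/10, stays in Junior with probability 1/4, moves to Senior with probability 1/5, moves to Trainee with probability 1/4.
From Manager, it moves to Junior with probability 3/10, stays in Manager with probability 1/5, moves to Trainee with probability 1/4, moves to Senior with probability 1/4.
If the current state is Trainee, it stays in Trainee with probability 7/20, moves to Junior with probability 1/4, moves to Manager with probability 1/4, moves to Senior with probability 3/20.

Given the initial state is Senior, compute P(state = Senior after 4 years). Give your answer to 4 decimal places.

Propagate the distribution vector 4 years from Senior.
After 0 years: (1.0000, 0.0000, 0.0000, 0.0000)
After 1 year: (0.2500, 0.1500, 0.4000, 0.2000)
After 2 years: (0.2225, 0.2450, 0.2750, 0.2575)
After 3 years: (0.2120, 0.2415, 0.2819, 0.2646)
After 4 years: (0.2115, 0.2429, 0.2798, 0.2659)
P(in Senior after 4 years) = 0.2115

0.2115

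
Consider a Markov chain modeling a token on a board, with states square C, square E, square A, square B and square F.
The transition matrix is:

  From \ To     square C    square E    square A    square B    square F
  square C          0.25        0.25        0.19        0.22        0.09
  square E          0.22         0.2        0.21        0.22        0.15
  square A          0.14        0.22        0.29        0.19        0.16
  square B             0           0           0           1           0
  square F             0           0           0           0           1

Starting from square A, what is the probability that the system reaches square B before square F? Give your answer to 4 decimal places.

Let h(s) be the probability of absorption at square B starting from transient state s. Then h(square B) = 1 and h(square F) = 0. By first-step analysis:
h(square C) = 0.25·h(square C) + 0.25·h(square E) + 0.19·h(square A) + 0.22·1 + 0.09·0
h(square E) = 0.22·h(square C) + 0.2·h(square E) + 0.21·h(square A) + 0.22·1 + 0.15·0
h(square A) = 0.14·h(square C) + 0.22·h(square E) + 0.29·h(square A) + 0.19·1 + 0.16·0
Solving: h(square C) = 0.6420, h(square E) = 0.6042, h(square A) = 0.5814.
Starting from square A, the probability is 0.5814.

0.5814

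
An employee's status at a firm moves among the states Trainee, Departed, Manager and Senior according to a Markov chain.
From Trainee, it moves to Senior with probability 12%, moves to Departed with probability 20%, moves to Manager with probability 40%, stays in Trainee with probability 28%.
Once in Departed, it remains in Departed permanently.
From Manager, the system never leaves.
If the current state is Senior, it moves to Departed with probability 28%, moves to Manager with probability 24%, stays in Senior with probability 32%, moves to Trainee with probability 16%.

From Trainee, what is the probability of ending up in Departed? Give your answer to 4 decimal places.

0.3605

Let h(s) be the probability of absorption at Departed starting from transient state s. Then h(Departed) = 1 and h(Manager) = 0. By first-step analysis:
h(Trainee) = 0.28·h(Trainee) + 0.2·1 + 0.4·0 + 0.12·h(Senior)
h(Senior) = 0.16·h(Trainee) + 0.28·1 + 0.24·0 + 0.32·h(Senior)
Solving: h(Trainee) = 0.3605, h(Senior) = 0.4966.
Starting from Trainee, the probability is 0.3605.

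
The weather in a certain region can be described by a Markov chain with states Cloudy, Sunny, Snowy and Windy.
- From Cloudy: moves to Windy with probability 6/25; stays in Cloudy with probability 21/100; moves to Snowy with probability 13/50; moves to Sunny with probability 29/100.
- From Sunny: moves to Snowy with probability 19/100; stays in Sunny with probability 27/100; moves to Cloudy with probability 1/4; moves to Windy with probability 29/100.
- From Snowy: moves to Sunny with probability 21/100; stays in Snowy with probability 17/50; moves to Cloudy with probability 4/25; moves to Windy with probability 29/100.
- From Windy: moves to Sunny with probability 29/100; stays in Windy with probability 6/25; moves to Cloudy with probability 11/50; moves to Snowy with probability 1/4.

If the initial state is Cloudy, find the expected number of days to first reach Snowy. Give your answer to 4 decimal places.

Let t(s) be the expected number of days to first reach Snowy from state s, with t(Snowy) = 0. Conditioning on the first day:
t(Cloudy) = 1 + 0.21·t(Cloudy) + 0.29·t(Sunny) + 0.24·t(Windy)
t(Sunny) = 1 + 0.25·t(Cloudy) + 0.27·t(Sunny) + 0.29·t(Windy)
t(Windy) = 1 + 0.22·t(Cloudy) + 0.29·t(Sunny) + 0.24·t(Windy)
Solving: t(Cloudy) = 4.2095, t(Sunny) = 4.5005, t(Windy) = 4.2516.
Expected days from Cloudy to Snowy: 4.2095.

4.2095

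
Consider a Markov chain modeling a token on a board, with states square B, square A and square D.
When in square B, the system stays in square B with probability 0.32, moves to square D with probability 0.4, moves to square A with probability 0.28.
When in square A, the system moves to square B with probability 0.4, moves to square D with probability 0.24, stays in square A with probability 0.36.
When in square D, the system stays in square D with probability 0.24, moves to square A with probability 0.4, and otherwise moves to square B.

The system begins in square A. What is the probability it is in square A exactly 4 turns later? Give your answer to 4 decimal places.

Propagate the distribution vector 4 turns from square A.
After 0 turns: (0.0000, 1.0000, 0.0000)
After 1 turn: (0.4000, 0.3600, 0.2400)
After 2 turns: (0.3584, 0.3376, 0.3040)
After 3 turns: (0.3592, 0.3435, 0.2973)
After 4 turns: (0.3594, 0.3432, 0.2975)
P(in square A after 4 turns) = 0.3432

0.3432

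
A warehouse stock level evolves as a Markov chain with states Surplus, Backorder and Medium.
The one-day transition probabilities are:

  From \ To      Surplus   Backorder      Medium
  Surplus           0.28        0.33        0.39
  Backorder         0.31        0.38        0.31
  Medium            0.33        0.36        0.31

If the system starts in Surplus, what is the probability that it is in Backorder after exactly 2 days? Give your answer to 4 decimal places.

0.3582

Sum over the intermediate state after 1 day:
P = P(Surplus→Surplus)·P(Surplus→Backorder) + P(Surplus→Backorder)·P(Backorder→Backorder) + P(Surplus→Medium)·P(Medium→Backorder)
  = 0.28×0.33 + 0.33×0.38 + 0.39×0.36
  = 0.0924 + 0.1254 + 0.1404 = 0.3582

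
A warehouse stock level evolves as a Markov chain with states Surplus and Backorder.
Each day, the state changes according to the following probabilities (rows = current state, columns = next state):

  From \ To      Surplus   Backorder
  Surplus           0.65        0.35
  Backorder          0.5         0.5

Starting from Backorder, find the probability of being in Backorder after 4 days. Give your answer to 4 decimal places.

Propagate the distribution vector 4 days from Backorder.
After 0 days: (0.0000, 1.0000)
After 1 day: (0.5000, 0.5000)
After 2 days: (0.5750, 0.4250)
After 3 days: (0.5863, 0.4138)
After 4 days: (0.5879, 0.4121)
P(in Backorder after 4 days) = 0.4121

0.4121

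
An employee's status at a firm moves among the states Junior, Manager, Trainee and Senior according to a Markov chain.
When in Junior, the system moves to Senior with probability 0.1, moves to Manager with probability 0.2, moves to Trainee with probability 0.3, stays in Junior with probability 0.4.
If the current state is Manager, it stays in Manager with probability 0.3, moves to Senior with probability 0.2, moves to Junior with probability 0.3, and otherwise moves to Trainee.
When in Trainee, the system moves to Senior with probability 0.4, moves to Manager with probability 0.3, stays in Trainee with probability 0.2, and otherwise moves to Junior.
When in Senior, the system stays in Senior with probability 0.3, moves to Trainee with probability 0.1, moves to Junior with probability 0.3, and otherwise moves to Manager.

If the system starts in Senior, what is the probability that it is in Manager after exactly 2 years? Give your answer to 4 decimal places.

0.2700

Propagate the distribution vector 2 years from Senior.
After 0 years: (0.0000, 0.0000, 0.0000, 1.0000)
After 1 year: (0.3000, 0.3000, 0.1000, 0.3000)
After 2 years: (0.3100, 0.2700, 0.2000, 0.2200)
P(in Manager after 2 years) = 0.2700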